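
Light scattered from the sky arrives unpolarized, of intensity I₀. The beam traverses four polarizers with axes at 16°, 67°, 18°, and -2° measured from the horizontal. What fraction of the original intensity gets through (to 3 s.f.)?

≈ 0.0753 I₀

Unpolarized light through the first polarizer → I₁ = ½ I₀, now polarized at 16°.
I₂ = I₁ cos²(67° − 16°) = 0.5 I₀ · cos²(51°) = 0.198 I₀.
I₃ = I₂ cos²(18° − 67°) = 0.198 I₀ · cos²(49°) = 0.08523 I₀.
I₄ = I₃ cos²(-2° − 18°) = 0.08523 I₀ · cos²(20°) = 0.07526 I₀.
Transmitted fraction = 0.07526.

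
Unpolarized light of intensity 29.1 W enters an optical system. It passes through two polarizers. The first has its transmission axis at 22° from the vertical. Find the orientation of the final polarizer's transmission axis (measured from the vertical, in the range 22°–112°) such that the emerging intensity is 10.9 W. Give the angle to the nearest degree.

Unpolarized light through the first polarizer → I₁ = ½ I₀, now polarized at 22°.
Target fraction: 10.9 / 29.1 W = 0.3746 of I₀.
Need I₂/I₀ = 0.3746, so cos²(θ − 22°) = 0.3746 / 0.5 = 0.7491.
θ − 22° = arccos(√0.7491) = 30.1°, giving θ ≈ 22 + 30.1 = 52.1°.

θ ≈ 52°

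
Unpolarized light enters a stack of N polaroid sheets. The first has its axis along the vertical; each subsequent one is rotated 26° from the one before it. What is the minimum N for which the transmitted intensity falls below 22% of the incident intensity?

First polarizer halves the unpolarized light: factor 1/2.
Each further stage multiplies by cos²(26°) = 0.8078.
After N polarizers: T = 0.5·0.8078^(N−1). Require T < 0.22 ⇒ N−1 > ln(0.22/0.5)/ln(0.8078) = 3.85, so N−1 ≥ 4 and N = 5.
Check: N=5 gives T = 0.2129 < 0.22; N=4 gives T = 0.2636.

N = 5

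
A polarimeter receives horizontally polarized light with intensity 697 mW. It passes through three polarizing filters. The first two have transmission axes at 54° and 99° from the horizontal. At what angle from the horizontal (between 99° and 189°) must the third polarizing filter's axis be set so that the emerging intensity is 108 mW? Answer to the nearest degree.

I₁ = I₀ cos²(54° − 0°) = I₀ cos²(54°) = 0.3455 I₀.
I₂ = I₁ cos²(99° − 54°) = 0.3455 I₀ · cos²(45°) = 0.1727 I₀.
Target fraction: 108 / 697 mW = 0.1549 of I₀.
Need I₃/I₀ = 0.1549, so cos²(θ − 99°) = 0.1549 / 0.1727 = 0.897.
θ − 99° = arccos(√0.897) = 18.7°, giving θ ≈ 99 + 18.7 = 117.7°.

θ ≈ 118°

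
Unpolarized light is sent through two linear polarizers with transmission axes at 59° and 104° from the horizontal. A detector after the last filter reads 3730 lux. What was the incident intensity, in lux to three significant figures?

Unpolarized light through the first polarizer → I₁ = ½ I₀, now polarized at 59°.
I₂ = I₁ cos²(104° − 59°) = 0.5 I₀ · cos²(45°) = 0.25 I₀.
So 3730 lux = 0.25 I₀, giving I₀ = 3730/0.25 = 1.492e+04 lux.

I₀ ≈ 1.49e4 lux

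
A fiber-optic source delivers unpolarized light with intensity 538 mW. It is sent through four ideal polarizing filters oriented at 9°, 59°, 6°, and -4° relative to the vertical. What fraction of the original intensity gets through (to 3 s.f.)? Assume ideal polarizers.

Unpolarized light through the first polarizer → I₁ = 538 mW/2 = 269 mW, polarized at 9°.
I₂ = I₁ · cos²(50°) = 269 · 0.4132 = 111.1 mW.
I₃ = I₂ · cos²(53°) = 111.1 · 0.3622 = 40.25 mW.
I₄ = I₃ · cos²(10°) = 40.25 · 0.9698 = 39.04 mW.
Transmitted fraction = 0.07257.

I/I₀ ≈ 0.0726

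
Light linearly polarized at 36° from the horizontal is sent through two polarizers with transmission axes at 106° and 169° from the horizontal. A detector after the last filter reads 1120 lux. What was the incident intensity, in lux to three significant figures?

I₀ ≈ 4.65e4 lux

I₁ = I₀ cos²(106° − 36°) = I₀ cos²(70°) = 0.117 I₀.
I₂ = I₁ cos²(169° − 106°) = 0.117 I₀ · cos²(63°) = 0.02411 I₀.
So 1120 lux = 0.02411 I₀, giving I₀ = 1120/0.02411 = 4.645e+04 lux.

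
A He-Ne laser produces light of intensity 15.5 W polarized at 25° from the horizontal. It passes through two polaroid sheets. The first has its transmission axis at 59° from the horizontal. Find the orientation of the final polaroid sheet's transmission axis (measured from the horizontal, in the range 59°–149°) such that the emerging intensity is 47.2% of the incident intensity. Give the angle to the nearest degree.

I₁ = I₀ cos²(59° − 25°) = I₀ cos²(34°) = 0.6873 I₀.
Need I₂/I₀ = 0.472, so cos²(θ − 59°) = 0.472 / 0.6873 = 0.6867.
θ − 59° = arccos(√0.6867) = 34.0°, giving θ ≈ 59 + 34.0 = 93.0°.

θ ≈ 93°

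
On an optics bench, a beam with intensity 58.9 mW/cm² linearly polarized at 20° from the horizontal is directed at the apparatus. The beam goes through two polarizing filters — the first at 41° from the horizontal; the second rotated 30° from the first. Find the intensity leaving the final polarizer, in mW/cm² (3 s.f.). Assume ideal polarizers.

I₁ = 58.9 mW/cm² · cos²(21°) = 51.34 mW/cm².
I₂ = I₁ · cos²(30°) = 51.34 · 0.75 = 38.5 mW/cm².

I ≈ 38.5 mW/cm²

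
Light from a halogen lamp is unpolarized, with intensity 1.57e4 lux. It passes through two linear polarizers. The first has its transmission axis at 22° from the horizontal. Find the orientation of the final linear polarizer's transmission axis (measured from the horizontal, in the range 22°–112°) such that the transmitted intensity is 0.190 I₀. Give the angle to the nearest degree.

θ ≈ 74°

Unpolarized light through the first polarizer → I₁ = ½ I₀, now polarized at 22°.
Need I₂/I₀ = 0.19, so cos²(θ − 22°) = 0.19 / 0.5 = 0.38.
θ − 22° = arccos(√0.38) = 51.9°, giving θ ≈ 22 + 51.9 = 73.9°.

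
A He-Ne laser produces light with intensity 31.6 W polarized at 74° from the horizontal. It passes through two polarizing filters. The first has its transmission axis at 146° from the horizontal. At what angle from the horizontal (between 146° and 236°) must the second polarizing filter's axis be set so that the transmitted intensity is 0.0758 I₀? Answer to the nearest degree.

I₁ = I₀ cos²(146° − 74°) = I₀ cos²(72°) = 0.09549 I₀.
Need I₂/I₀ = 0.0758, so cos²(θ − 146°) = 0.0758 / 0.09549 = 0.7938.
θ − 146° = arccos(√0.7938) = 27.0°, giving θ ≈ 146 + 27.0 = 173.0°.

θ ≈ 173°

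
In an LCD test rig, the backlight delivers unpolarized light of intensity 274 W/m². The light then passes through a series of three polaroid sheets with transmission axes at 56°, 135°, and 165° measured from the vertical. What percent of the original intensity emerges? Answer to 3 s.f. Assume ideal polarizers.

Unpolarized light through the first polarizer → I₁ = 274 W/m²/2 = 137 W/m², polarized at 56°.
I₂ = I₁ · cos²(79°) = 137 · 0.03641 = 4.988 W/m².
I₃ = I₂ · cos²(30°) = 4.988 · 0.75 = 3.741 W/m².
That is 1.365% of the incident intensity.

≈ 1.37%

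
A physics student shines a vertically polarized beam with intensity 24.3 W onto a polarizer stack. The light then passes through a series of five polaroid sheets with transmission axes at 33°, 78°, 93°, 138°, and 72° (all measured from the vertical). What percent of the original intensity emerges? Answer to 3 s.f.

I₁ = 24.3 W · cos²(33°) = 17.09 W.
I₂ = I₁ · cos²(45°) = 17.09 · 0.5 = 8.546 W.
I₃ = I₂ · cos²(15°) = 8.546 · 0.933 = 7.973 W.
I₄ = I₃ · cos²(45°) = 7.973 · 0.5 = 3.987 W.
I₅ = I₄ · cos²(66°) = 3.987 · 0.1654 = 0.6595 W.
That is 2.714% of the incident intensity.

≈ 2.71%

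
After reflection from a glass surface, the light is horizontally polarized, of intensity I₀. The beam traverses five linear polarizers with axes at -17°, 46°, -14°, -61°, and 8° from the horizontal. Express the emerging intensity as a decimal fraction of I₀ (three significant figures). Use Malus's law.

≈ 0.00281 I₀

By Malus's law, I₁ = I₀ cos²(-17° − 0°) = I₀ cos²(17°) = 0.9145 I₀.
I₂ = I₁ cos²(46° + 17°) = 0.9145 I₀ · cos²(63°) = 0.1885 I₀.
I₃ = I₂ cos²(-14° − 46°) = 0.1885 I₀ · cos²(60°) = 0.04712 I₀.
I₄ = I₃ cos²(-61° + 14°) = 0.04712 I₀ · cos²(47°) = 0.02192 I₀.
I₅ = I₄ cos²(8° + 61°) = 0.02192 I₀ · cos²(69°) = 0.002815 I₀.
Transmitted fraction = 0.002815.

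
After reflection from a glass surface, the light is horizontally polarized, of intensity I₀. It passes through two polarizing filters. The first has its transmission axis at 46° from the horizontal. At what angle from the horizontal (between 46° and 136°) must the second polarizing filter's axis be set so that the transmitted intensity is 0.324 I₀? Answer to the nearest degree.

θ ≈ 81°

I₁ = I₀ cos²(46° − 0°) = I₀ cos²(46°) = 0.4826 I₀.
Need I₂/I₀ = 0.324, so cos²(θ − 46°) = 0.324 / 0.4826 = 0.6714.
θ − 46° = arccos(√0.6714) = 35.0°, giving θ ≈ 46 + 35.0 = 81.0°.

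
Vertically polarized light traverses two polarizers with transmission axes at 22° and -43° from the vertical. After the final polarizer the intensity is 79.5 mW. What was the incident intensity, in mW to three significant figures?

I₁ = I₀ cos²(22° − 0°) = I₀ cos²(22°) = 0.8597 I₀.
I₂ = I₁ cos²(-43° − 22°) = 0.8597 I₀ · cos²(65°) = 0.1535 I₀.
So 79.5 mW = 0.1535 I₀, giving I₀ = 79.5/0.1535 = 517.8 mW.

I₀ ≈ 518 mW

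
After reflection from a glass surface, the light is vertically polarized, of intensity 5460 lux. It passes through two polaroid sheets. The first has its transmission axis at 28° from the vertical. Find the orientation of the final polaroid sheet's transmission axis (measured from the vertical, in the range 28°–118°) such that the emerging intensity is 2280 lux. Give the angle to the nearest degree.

θ ≈ 71°

I₁ = I₀ cos²(28° − 0°) = I₀ cos²(28°) = 0.7796 I₀.
Target fraction: 2280 / 5460 lux = 0.4176 of I₀.
Need I₂/I₀ = 0.4176, so cos²(θ − 28°) = 0.4176 / 0.7796 = 0.5356.
θ − 28° = arccos(√0.5356) = 43.0°, giving θ ≈ 28 + 43.0 = 71.0°.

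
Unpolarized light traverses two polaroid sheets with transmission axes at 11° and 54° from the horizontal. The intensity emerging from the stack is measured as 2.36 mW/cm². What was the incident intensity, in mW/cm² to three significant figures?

Unpolarized light through the first polarizer → I₁ = ½ I₀, now polarized at 11°.
I₂ = I₁ cos²(54° − 11°) = 0.5 I₀ · cos²(43°) = 0.2674 I₀.
So 2.36 mW/cm² = 0.2674 I₀, giving I₀ = 2.36/0.2674 = 8.824 mW/cm².

I₀ ≈ 8.82 mW/cm²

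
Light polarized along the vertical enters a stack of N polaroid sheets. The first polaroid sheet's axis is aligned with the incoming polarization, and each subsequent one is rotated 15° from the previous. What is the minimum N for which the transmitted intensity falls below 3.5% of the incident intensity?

First polarizer is aligned with the polarization: full transmission.
Each further stage multiplies by cos²(15°) = 0.933.
After N polarizers: T = 0.933^(N−1). Require T < 0.035 ⇒ N−1 > ln(0.035)/ln(0.933) = 48.35, so N−1 ≥ 49 and N = 50.
Check: N=50 gives T = 0.03346 < 0.035; N=49 gives T = 0.03586.

N = 50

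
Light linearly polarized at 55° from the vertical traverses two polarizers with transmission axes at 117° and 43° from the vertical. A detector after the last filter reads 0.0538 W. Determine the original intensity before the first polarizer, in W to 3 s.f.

I₀ ≈ 3.21 W

I₁ = I₀ cos²(117° − 55°) = I₀ cos²(62°) = 0.2204 I₀.
I₂ = I₁ cos²(43° − 117°) = 0.2204 I₀ · cos²(74°) = 0.01675 I₀.
So 0.0538 W = 0.01675 I₀, giving I₀ = 0.0538/0.01675 = 3.213 W.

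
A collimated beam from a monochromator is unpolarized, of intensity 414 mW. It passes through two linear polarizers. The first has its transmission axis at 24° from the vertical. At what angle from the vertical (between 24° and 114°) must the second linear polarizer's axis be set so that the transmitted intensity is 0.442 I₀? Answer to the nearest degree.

Unpolarized light through the first polarizer → I₁ = ½ I₀, now polarized at 24°.
Need I₂/I₀ = 0.442, so cos²(θ − 24°) = 0.442 / 0.5 = 0.884.
θ − 24° = arccos(√0.884) = 19.9°, giving θ ≈ 24 + 19.9 = 43.9°.

θ ≈ 44°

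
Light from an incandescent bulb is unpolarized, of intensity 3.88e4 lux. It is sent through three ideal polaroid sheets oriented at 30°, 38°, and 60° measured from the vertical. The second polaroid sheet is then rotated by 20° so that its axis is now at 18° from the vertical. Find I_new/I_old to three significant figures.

Before rotation:
Unpolarized light through the first polarizer → I₁ = ½ I₀, now polarized at 30°.
I₂ = I₁ cos²(38° − 30°) = 0.5 I₀ · cos²(8°) = 0.4903 I₀.
I₃ = I₂ cos²(60° − 38°) = 0.4903 I₀ · cos²(22°) = 0.4215 I₀.
After rotation:
Unpolarized light through the first polarizer → I₁ = ½ I₀, now polarized at 30°.
I₂ = I₁ cos²(18° − 30°) = 0.5 I₀ · cos²(12°) = 0.4784 I₀.
I₃ = I₂ cos²(60° − 18°) = 0.4784 I₀ · cos²(42°) = 0.2642 I₀.
Ratio = 0.2642 / 0.4215 = 0.6268.

I_new/I_old ≈ 0.627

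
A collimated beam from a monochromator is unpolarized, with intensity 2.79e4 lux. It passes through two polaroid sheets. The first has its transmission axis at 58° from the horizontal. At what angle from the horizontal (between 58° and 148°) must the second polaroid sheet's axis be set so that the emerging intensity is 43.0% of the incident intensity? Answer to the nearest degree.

Unpolarized light through the first polarizer → I₁ = ½ I₀, now polarized at 58°.
Need I₂/I₀ = 0.43, so cos²(θ − 58°) = 0.43 / 0.5 = 0.86.
θ − 58° = arccos(√0.86) = 22.0°, giving θ ≈ 58 + 22.0 = 80.0°.

θ ≈ 80°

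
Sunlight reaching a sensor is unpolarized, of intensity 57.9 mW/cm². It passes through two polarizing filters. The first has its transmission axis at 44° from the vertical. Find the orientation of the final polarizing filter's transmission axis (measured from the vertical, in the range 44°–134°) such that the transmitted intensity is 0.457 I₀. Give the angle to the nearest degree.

θ ≈ 61°

Unpolarized light through the first polarizer → I₁ = ½ I₀, now polarized at 44°.
Need I₂/I₀ = 0.457, so cos²(θ − 44°) = 0.457 / 0.5 = 0.914.
θ − 44° = arccos(√0.914) = 17.1°, giving θ ≈ 44 + 17.1 = 61.1°.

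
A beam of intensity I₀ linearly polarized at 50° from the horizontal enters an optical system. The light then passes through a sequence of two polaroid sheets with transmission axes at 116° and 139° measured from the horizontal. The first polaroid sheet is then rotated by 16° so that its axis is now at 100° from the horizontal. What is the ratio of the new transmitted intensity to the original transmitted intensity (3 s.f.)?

I_new/I_old ≈ 1.78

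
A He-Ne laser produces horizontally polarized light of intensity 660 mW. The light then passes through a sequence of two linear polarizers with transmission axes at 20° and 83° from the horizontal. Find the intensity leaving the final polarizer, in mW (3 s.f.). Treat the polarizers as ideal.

I ≈ 120 mW

By Malus's law, I₁ = 660 mW · cos²(20°) = 582.8 mW.
I₂ = I₁ · cos²(63°) = 582.8 · 0.2061 = 120.1 mW.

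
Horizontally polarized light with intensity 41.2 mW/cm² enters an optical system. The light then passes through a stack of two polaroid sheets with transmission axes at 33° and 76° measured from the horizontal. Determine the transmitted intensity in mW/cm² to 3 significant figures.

By Malus's law, I₁ = 41.2 mW/cm² · cos²(33°) = 28.98 mW/cm².
I₂ = I₁ · cos²(43°) = 28.98 · 0.5349 = 15.5 mW/cm².

I ≈ 15.5 mW/cm²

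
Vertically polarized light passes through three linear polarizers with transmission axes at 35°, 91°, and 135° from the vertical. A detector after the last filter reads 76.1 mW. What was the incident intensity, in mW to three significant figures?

I₀ ≈ 701 mW

By Malus's law, I₁ = I₀ cos²(35° − 0°) = I₀ cos²(35°) = 0.671 I₀.
I₂ = I₁ cos²(91° − 35°) = 0.671 I₀ · cos²(56°) = 0.2098 I₀.
I₃ = I₂ cos²(135° − 91°) = 0.2098 I₀ · cos²(44°) = 0.1086 I₀.
So 76.1 mW = 0.1086 I₀, giving I₀ = 76.1/0.1086 = 700.9 mW.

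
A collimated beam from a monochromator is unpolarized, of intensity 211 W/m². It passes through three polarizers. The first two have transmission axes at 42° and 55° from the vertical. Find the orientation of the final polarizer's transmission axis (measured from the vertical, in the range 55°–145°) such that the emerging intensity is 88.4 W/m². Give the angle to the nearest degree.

θ ≈ 75°

Unpolarized light through the first polarizer → I₁ = ½ I₀, now polarized at 42°.
I₂ = I₁ cos²(55° − 42°) = 0.5 I₀ · cos²(13°) = 0.4747 I₀.
Target fraction: 88.4 / 211 W/m² = 0.419 of I₀.
Need I₃/I₀ = 0.419, so cos²(θ − 55°) = 0.419 / 0.4747 = 0.8826.
θ − 55° = arccos(√0.8826) = 20.0°, giving θ ≈ 55 + 20.0 = 75.0°.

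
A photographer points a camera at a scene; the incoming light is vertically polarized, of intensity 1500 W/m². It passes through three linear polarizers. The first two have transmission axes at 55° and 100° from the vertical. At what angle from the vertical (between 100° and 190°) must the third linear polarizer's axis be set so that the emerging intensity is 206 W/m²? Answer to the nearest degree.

I₁ = I₀ cos²(55° − 0°) = I₀ cos²(55°) = 0.329 I₀.
I₂ = I₁ cos²(100° − 55°) = 0.329 I₀ · cos²(45°) = 0.1645 I₀.
Target fraction: 206 / 1500 W/m² = 0.1373 of I₀.
Need I₃/I₀ = 0.1373, so cos²(θ − 100°) = 0.1373 / 0.1645 = 0.8349.
θ − 100° = arccos(√0.8349) = 24.0°, giving θ ≈ 100 + 24.0 = 124.0°.

θ ≈ 124°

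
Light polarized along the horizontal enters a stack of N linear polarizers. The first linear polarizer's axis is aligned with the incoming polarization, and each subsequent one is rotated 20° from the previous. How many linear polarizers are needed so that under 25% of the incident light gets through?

N = 13

First polarizer is aligned with the polarization: full transmission.
Each further stage multiplies by cos²(20°) = 0.883.
After N polarizers: T = 0.883^(N−1). Require T < 0.25 ⇒ N−1 > ln(0.25)/ln(0.883) = 11.14, so N−1 ≥ 12 and N = 13.
Check: N=13 gives T = 0.2247 < 0.25; N=12 gives T = 0.2545.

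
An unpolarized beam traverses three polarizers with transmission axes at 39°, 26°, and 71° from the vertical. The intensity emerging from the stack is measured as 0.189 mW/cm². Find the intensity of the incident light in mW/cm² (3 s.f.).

Unpolarized light through the first polarizer → I₁ = ½ I₀, now polarized at 39°.
I₂ = I₁ cos²(26° − 39°) = 0.5 I₀ · cos²(13°) = 0.4747 I₀.
I₃ = I₂ cos²(71° − 26°) = 0.4747 I₀ · cos²(45°) = 0.2373 I₀.
So 0.189 mW/cm² = 0.2373 I₀, giving I₀ = 0.189/0.2373 = 0.7963 mW/cm².

I₀ ≈ 0.796 mW/cm²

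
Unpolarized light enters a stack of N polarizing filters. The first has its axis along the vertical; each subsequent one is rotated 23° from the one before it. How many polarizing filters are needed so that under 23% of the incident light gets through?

First polarizer halves the unpolarized light: factor 1/2.
Each further stage multiplies by cos²(23°) = 0.8473.
After N polarizers: T = 0.5·0.8473^(N−1). Require T < 0.23 ⇒ N−1 > ln(0.23/0.5)/ln(0.8473) = 4.69, so N−1 ≥ 5 and N = 6.
Check: N=6 gives T = 0.2184 < 0.23; N=5 gives T = 0.2577.

N = 6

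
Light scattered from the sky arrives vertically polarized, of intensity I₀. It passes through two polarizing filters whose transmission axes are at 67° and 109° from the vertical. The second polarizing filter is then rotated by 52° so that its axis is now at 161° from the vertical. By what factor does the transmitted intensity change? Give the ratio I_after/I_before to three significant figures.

Before rotation:
I₁ = I₀ cos²(67° − 0°) = I₀ cos²(67°) = 0.1527 I₀.
I₂ = I₁ cos²(109° − 67°) = 0.1527 I₀ · cos²(42°) = 0.08431 I₀.
After rotation:
I₁ = I₀ cos²(67° − 0°) = I₀ cos²(67°) = 0.1527 I₀.
Angle between axes 1 and 2: 86°. I₂ = 0.1527 I₀ · cos²(86°) = 0.0007429 I₀.
Ratio = 0.0007429 / 0.08431 = 0.008811.

I_new/I_old ≈ 0.00881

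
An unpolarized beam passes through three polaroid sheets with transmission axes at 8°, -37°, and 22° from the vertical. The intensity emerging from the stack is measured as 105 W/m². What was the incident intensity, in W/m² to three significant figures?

I₀ ≈ 1580 W/m²

Unpolarized light through the first polarizer → I₁ = ½ I₀, now polarized at 8°.
I₂ = I₁ cos²(-37° − 8°) = 0.5 I₀ · cos²(45°) = 0.25 I₀.
I₃ = I₂ cos²(22° + 37°) = 0.25 I₀ · cos²(59°) = 0.06632 I₀.
So 105 W/m² = 0.06632 I₀, giving I₀ = 105/0.06632 = 1583 W/m².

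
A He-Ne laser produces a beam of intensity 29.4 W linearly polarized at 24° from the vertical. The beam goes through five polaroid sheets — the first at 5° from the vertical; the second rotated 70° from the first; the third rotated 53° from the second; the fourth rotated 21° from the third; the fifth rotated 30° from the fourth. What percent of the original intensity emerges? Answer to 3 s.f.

I₁ = 29.4 W · cos²(19°) = 26.28 W.
I₂ = I₁ · cos²(70°) = 26.28 · 0.117 = 3.075 W.
I₃ = I₂ · cos²(53°) = 3.075 · 0.3622 = 1.114 W.
I₄ = I₃ · cos²(21°) = 1.114 · 0.8716 = 0.9706 W.
I₅ = I₄ · cos²(30°) = 0.9706 · 0.75 = 0.7279 W.
That is 2.476% of the incident intensity.

≈ 2.48%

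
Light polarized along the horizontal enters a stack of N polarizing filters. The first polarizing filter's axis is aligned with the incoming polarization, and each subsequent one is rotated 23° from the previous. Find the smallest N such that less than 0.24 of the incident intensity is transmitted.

N = 10

First polarizer is aligned with the polarization: full transmission.
Each further stage multiplies by cos²(23°) = 0.8473.
After N polarizers: T = 0.8473^(N−1). Require T < 0.24 ⇒ N−1 > ln(0.24)/ln(0.8473) = 8.61, so N−1 ≥ 9 and N = 10.
Check: N=10 gives T = 0.2251 < 0.24; N=9 gives T = 0.2657.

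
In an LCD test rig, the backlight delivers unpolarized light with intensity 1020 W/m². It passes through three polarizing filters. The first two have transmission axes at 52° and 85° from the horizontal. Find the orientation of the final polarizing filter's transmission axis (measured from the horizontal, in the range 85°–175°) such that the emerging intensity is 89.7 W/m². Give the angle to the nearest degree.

Unpolarized light through the first polarizer → I₁ = ½ I₀, now polarized at 52°.
I₂ = I₁ cos²(85° − 52°) = 0.5 I₀ · cos²(33°) = 0.3517 I₀.
Target fraction: 89.7 / 1020 W/m² = 0.08794 of I₀.
Need I₃/I₀ = 0.08794, so cos²(θ − 85°) = 0.08794 / 0.3517 = 0.2501.
θ − 85° = arccos(√0.2501) = 60.0°, giving θ ≈ 85 + 60.0 = 145.0°.

θ ≈ 145°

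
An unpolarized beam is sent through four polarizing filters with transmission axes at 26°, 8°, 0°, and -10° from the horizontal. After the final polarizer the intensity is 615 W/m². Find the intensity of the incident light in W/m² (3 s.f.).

Unpolarized light through the first polarizer → I₁ = ½ I₀, now polarized at 26°.
I₂ = I₁ cos²(8° − 26°) = 0.5 I₀ · cos²(18°) = 0.4523 I₀.
I₃ = I₂ cos²(0° − 8°) = 0.4523 I₀ · cos²(8°) = 0.4435 I₀.
I₄ = I₃ cos²(-10° − 0°) = 0.4435 I₀ · cos²(10°) = 0.4301 I₀.
So 615 W/m² = 0.4301 I₀, giving I₀ = 615/0.4301 = 1430 W/m².

I₀ ≈ 1430 W/m²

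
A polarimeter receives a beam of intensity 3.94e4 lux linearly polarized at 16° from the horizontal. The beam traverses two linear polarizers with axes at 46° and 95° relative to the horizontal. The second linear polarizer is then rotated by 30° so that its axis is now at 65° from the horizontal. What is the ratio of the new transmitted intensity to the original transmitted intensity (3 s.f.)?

I_new/I_old ≈ 2.08

Before rotation:
By Malus's law, I₁ = I₀ cos²(46° − 16°) = I₀ cos²(30°) = 0.75 I₀.
I₂ = I₁ cos²(95° − 46°) = 0.75 I₀ · cos²(49°) = 0.3228 I₀.
After rotation:
I₁ = I₀ cos²(46° − 16°) = I₀ cos²(30°) = 0.75 I₀.
I₂ = I₁ cos²(65° − 46°) = 0.75 I₀ · cos²(19°) = 0.6705 I₀.
Ratio = 0.6705 / 0.3228 = 2.077.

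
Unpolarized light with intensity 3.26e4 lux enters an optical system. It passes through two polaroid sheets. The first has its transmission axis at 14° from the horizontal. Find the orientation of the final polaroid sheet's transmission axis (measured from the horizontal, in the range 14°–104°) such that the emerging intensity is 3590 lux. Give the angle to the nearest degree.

θ ≈ 76°

Unpolarized light through the first polarizer → I₁ = ½ I₀, now polarized at 14°.
Target fraction: 3590 / 3.26e4 lux = 0.1101 of I₀.
Need I₂/I₀ = 0.1101, so cos²(θ − 14°) = 0.1101 / 0.5 = 0.2202.
θ − 14° = arccos(√0.2202) = 62.0°, giving θ ≈ 14 + 62.0 = 76.0°.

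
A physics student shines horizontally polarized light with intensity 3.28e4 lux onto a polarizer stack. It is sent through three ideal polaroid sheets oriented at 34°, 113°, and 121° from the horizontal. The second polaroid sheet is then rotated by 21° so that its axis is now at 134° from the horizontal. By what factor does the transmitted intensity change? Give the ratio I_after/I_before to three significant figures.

Before rotation:
By Malus's law, I₁ = I₀ cos²(34° − 0°) = I₀ cos²(34°) = 0.6873 I₀.
I₂ = I₁ cos²(113° − 34°) = 0.6873 I₀ · cos²(79°) = 0.02502 I₀.
I₃ = I₂ cos²(121° − 113°) = 0.02502 I₀ · cos²(8°) = 0.02454 I₀.
After rotation:
I₁ = I₀ cos²(34° − 0°) = I₀ cos²(34°) = 0.6873 I₀.
Angle between axes 1 and 2: 80°. I₂ = 0.6873 I₀ · cos²(80°) = 0.02072 I₀.
I₃ = I₂ cos²(121° − 134°) = 0.02072 I₀ · cos²(13°) = 0.01968 I₀.
Ratio = 0.01968 / 0.02454 = 0.8018.

I_new/I_old ≈ 0.802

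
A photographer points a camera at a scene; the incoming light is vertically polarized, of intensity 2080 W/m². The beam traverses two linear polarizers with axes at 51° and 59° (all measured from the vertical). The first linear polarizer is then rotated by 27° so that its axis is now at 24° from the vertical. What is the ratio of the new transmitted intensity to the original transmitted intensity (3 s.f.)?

I_new/I_old ≈ 1.44

Before rotation:
I₁ = I₀ cos²(51° − 0°) = I₀ cos²(51°) = 0.396 I₀.
I₂ = I₁ cos²(59° − 51°) = 0.396 I₀ · cos²(8°) = 0.3884 I₀.
After rotation:
I₁ = I₀ cos²(24° − 0°) = I₀ cos²(24°) = 0.8346 I₀.
I₂ = I₁ cos²(59° − 24°) = 0.8346 I₀ · cos²(35°) = 0.56 I₀.
Ratio = 0.56 / 0.3884 = 1.442.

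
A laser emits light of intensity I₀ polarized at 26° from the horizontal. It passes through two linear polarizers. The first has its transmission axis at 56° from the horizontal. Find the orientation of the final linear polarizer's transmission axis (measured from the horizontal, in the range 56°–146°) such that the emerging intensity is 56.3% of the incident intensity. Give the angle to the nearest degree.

θ ≈ 86°

I₁ = I₀ cos²(56° − 26°) = I₀ cos²(30°) = 0.75 I₀.
Need I₂/I₀ = 0.563, so cos²(θ − 56°) = 0.563 / 0.75 = 0.7507.
θ − 56° = arccos(√0.7507) = 30.0°, giving θ ≈ 56 + 30.0 = 86.0°.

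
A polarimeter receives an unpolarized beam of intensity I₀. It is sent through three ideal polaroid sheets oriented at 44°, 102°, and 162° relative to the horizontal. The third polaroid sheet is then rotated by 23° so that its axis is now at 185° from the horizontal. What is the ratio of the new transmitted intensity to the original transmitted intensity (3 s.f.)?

I_new/I_old ≈ 0.0594

Before rotation:
Unpolarized light through the first polarizer → I₁ = ½ I₀, now polarized at 44°.
I₂ = I₁ cos²(102° − 44°) = 0.5 I₀ · cos²(58°) = 0.1404 I₀.
I₃ = I₂ cos²(162° − 102°) = 0.1404 I₀ · cos²(60°) = 0.0351 I₀.
After rotation:
Unpolarized light through the first polarizer → I₁ = ½ I₀, now polarized at 44°.
I₂ = I₁ cos²(102° − 44°) = 0.5 I₀ · cos²(58°) = 0.1404 I₀.
I₃ = I₂ cos²(185° − 102°) = 0.1404 I₀ · cos²(83°) = 0.002085 I₀.
Ratio = 0.002085 / 0.0351 = 0.05941.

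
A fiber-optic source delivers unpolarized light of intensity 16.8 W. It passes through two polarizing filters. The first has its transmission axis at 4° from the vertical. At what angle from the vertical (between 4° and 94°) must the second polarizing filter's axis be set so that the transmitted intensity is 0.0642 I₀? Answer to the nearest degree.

Unpolarized light through the first polarizer → I₁ = ½ I₀, now polarized at 4°.
Need I₂/I₀ = 0.0642, so cos²(θ − 4°) = 0.0642 / 0.5 = 0.1284.
θ − 4° = arccos(√0.1284) = 69.0°, giving θ ≈ 4 + 69.0 = 73.0°.

θ ≈ 73°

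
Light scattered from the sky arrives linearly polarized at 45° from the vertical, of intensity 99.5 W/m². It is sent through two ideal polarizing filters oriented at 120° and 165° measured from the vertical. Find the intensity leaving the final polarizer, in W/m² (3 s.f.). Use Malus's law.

By Malus's law, I₁ = 99.5 W/m² · cos²(75°) = 6.665 W/m².
I₂ = I₁ · cos²(45°) = 6.665 · 0.5 = 3.333 W/m².

I ≈ 3.33 W/m²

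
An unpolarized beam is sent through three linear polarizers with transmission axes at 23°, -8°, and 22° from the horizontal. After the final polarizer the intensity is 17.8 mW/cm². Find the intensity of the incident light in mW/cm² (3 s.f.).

Unpolarized light through the first polarizer → I₁ = ½ I₀, now polarized at 23°.
I₂ = I₁ cos²(-8° − 23°) = 0.5 I₀ · cos²(31°) = 0.3674 I₀.
I₃ = I₂ cos²(22° + 8°) = 0.3674 I₀ · cos²(30°) = 0.2755 I₀.
So 17.8 mW/cm² = 0.2755 I₀, giving I₀ = 17.8/0.2755 = 64.6 mW/cm².

I₀ ≈ 64.6 mW/cm²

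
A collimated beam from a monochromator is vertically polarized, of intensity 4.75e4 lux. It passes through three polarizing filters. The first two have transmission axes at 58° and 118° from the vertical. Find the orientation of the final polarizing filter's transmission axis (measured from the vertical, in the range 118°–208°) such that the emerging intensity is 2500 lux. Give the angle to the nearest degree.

θ ≈ 148°

By Malus's law, I₁ = I₀ cos²(58° − 0°) = I₀ cos²(58°) = 0.2808 I₀.
I₂ = I₁ cos²(118° − 58°) = 0.2808 I₀ · cos²(60°) = 0.0702 I₀.
Target fraction: 2500 / 4.75e4 lux = 0.05263 of I₀.
Need I₃/I₀ = 0.05263, so cos²(θ − 118°) = 0.05263 / 0.0702 = 0.7497.
θ − 118° = arccos(√0.7497) = 30.0°, giving θ ≈ 118 + 30.0 = 148.0°.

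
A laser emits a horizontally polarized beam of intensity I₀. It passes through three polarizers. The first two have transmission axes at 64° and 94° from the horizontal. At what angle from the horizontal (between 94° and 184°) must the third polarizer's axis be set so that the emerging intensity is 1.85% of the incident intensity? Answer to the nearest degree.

By Malus's law, I₁ = I₀ cos²(64° − 0°) = I₀ cos²(64°) = 0.1922 I₀.
I₂ = I₁ cos²(94° − 64°) = 0.1922 I₀ · cos²(30°) = 0.1441 I₀.
Need I₃/I₀ = 0.0185, so cos²(θ − 94°) = 0.0185 / 0.1441 = 0.1284.
θ − 94° = arccos(√0.1284) = 69.0°, giving θ ≈ 94 + 69.0 = 163.0°.

θ ≈ 163°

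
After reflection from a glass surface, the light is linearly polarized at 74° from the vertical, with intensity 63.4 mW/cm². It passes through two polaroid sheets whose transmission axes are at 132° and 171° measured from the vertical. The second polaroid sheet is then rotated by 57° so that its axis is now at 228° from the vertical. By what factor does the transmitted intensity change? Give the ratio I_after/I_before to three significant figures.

Before rotation:
By Malus's law, I₁ = I₀ cos²(132° − 74°) = I₀ cos²(58°) = 0.2808 I₀.
I₂ = I₁ cos²(171° − 132°) = 0.2808 I₀ · cos²(39°) = 0.1696 I₀.
After rotation:
I₁ = I₀ cos²(132° − 74°) = I₀ cos²(58°) = 0.2808 I₀.
Angle between axes 1 and 2: 84°. I₂ = 0.2808 I₀ · cos²(84°) = 0.003068 I₀.
Ratio = 0.003068 / 0.1696 = 0.01809.

I_new/I_old ≈ 0.0181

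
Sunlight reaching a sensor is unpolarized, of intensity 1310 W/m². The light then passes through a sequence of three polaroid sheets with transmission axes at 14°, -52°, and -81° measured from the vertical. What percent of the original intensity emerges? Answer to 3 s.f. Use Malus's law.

Unpolarized light through the first polarizer → I₁ = 1310 W/m²/2 = 655 W/m², polarized at 14°.
I₂ = I₁ · cos²(66°) = 655 · 0.1654 = 108.4 W/m².
I₃ = I₂ · cos²(29°) = 108.4 · 0.765 = 82.89 W/m².
That is 6.328% of the incident intensity.

≈ 6.33%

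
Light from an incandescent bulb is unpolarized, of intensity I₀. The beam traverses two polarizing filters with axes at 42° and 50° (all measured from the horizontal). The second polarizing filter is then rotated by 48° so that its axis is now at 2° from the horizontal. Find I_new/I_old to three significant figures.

Before rotation:
Unpolarized light through the first polarizer → I₁ = ½ I₀, now polarized at 42°.
I₂ = I₁ cos²(50° − 42°) = 0.5 I₀ · cos²(8°) = 0.4903 I₀.
After rotation:
Unpolarized light through the first polarizer → I₁ = ½ I₀, now polarized at 42°.
I₂ = I₁ cos²(2° − 42°) = 0.5 I₀ · cos²(40°) = 0.2934 I₀.
Ratio = 0.2934 / 0.4903 = 0.5984.

I_new/I_old ≈ 0.598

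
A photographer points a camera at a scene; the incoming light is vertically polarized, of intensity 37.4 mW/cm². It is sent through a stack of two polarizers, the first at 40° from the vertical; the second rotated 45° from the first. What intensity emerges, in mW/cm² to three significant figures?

I ≈ 11.0 mW/cm²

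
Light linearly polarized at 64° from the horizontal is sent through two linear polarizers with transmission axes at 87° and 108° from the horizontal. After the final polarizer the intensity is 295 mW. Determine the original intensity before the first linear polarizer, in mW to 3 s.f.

I₀ ≈ 399 mW

I₁ = I₀ cos²(87° − 64°) = I₀ cos²(23°) = 0.8473 I₀.
I₂ = I₁ cos²(108° − 87°) = 0.8473 I₀ · cos²(21°) = 0.7385 I₀.
So 295 mW = 0.7385 I₀, giving I₀ = 295/0.7385 = 399.5 mW.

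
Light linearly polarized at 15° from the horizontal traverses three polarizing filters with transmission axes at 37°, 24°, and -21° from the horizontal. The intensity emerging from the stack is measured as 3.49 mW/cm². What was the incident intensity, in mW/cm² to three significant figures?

I₀ ≈ 8.55 mW/cm²

By Malus's law, I₁ = I₀ cos²(37° − 15°) = I₀ cos²(22°) = 0.8597 I₀.
I₂ = I₁ cos²(24° − 37°) = 0.8597 I₀ · cos²(13°) = 0.8162 I₀.
I₃ = I₂ cos²(-21° − 24°) = 0.8162 I₀ · cos²(45°) = 0.4081 I₀.
So 3.49 mW/cm² = 0.4081 I₀, giving I₀ = 3.49/0.4081 = 8.552 mW/cm².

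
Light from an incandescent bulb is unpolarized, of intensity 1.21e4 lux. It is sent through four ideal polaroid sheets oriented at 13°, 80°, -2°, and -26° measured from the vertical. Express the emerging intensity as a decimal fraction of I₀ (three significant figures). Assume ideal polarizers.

I/I₀ ≈ 0.00123

Unpolarized light through the first polarizer → I₁ = 1.21e4 lux/2 = 6050 lux, polarized at 13°.
I₂ = I₁ · cos²(67°) = 6050 · 0.1527 = 923.7 lux.
I₃ = I₂ · cos²(82°) = 923.7 · 0.01937 = 17.89 lux.
I₄ = I₃ · cos²(24°) = 17.89 · 0.8346 = 14.93 lux.
Transmitted fraction = 0.001234.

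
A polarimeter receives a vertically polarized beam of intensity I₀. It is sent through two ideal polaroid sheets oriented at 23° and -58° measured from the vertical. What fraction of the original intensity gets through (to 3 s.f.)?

≈ 0.0207 I₀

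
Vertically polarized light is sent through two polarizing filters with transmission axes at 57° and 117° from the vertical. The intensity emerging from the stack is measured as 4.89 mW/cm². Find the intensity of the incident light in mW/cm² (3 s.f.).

I₀ ≈ 65.9 mW/cm²

By Malus's law, I₁ = I₀ cos²(57° − 0°) = I₀ cos²(57°) = 0.2966 I₀.
I₂ = I₁ cos²(117° − 57°) = 0.2966 I₀ · cos²(60°) = 0.07416 I₀.
So 4.89 mW/cm² = 0.07416 I₀, giving I₀ = 4.89/0.07416 = 65.94 mW/cm².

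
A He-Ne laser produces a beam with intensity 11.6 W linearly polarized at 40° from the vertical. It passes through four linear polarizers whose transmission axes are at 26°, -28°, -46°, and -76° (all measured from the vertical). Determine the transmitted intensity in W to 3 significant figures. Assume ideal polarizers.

By Malus's law, I₁ = 11.6 W · cos²(14°) = 10.92 W.
I₂ = I₁ · cos²(54°) = 10.92 · 0.3455 = 3.773 W.
I₃ = I₂ · cos²(18°) = 3.773 · 0.9045 = 3.413 W.
I₄ = I₃ · cos²(30°) = 3.413 · 0.75 = 2.56 W.

I ≈ 2.56 W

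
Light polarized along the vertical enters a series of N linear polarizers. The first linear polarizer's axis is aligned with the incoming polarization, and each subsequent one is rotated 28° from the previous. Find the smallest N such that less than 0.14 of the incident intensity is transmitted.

First polarizer is aligned with the polarization: full transmission.
Each further stage multiplies by cos²(28°) = 0.7796.
After N polarizers: T = 0.7796^(N−1). Require T < 0.14 ⇒ N−1 > ln(0.14)/ln(0.7796) = 7.90, so N−1 ≥ 8 and N = 9.
Check: N=9 gives T = 0.1364 < 0.14; N=8 gives T = 0.175.

N = 9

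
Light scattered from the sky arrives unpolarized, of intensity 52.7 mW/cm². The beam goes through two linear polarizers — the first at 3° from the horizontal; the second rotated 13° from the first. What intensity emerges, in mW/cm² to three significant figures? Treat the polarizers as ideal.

Unpolarized light through the first polarizer → I₁ = 52.7 mW/cm²/2 = 26.35 mW/cm², polarized at 3°.
I₂ = I₁ · cos²(13°) = 26.35 · 0.9494 = 25.02 mW/cm².

I ≈ 25.0 mW/cm²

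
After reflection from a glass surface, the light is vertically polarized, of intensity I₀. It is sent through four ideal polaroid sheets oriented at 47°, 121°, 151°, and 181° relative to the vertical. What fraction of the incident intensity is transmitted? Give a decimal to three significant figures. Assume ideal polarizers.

≈ 0.0199 I₀

I₁ = I₀ cos²(47° − 0°) = I₀ cos²(47°) = 0.4651 I₀.
I₂ = I₁ cos²(121° − 47°) = 0.4651 I₀ · cos²(74°) = 0.03534 I₀.
I₃ = I₂ cos²(151° − 121°) = 0.03534 I₀ · cos²(30°) = 0.0265 I₀.
I₄ = I₃ cos²(181° − 151°) = 0.0265 I₀ · cos²(30°) = 0.01988 I₀.
Transmitted fraction = 0.01988.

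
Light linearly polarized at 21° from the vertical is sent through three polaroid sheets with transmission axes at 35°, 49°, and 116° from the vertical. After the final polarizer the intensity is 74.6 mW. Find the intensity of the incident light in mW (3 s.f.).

By Malus's law, I₁ = I₀ cos²(35° − 21°) = I₀ cos²(14°) = 0.9415 I₀.
I₂ = I₁ cos²(49° − 35°) = 0.9415 I₀ · cos²(14°) = 0.8864 I₀.
I₃ = I₂ cos²(116° − 49°) = 0.8864 I₀ · cos²(67°) = 0.1353 I₀.
So 74.6 mW = 0.1353 I₀, giving I₀ = 74.6/0.1353 = 551.3 mW.

I₀ ≈ 551 mW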